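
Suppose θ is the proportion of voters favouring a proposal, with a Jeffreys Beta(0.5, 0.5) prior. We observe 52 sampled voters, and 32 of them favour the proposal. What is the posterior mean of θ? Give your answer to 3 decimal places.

Observing 32 successes and 20 failures updates Beta(0.5, 0.5) by adding the success and failure counts to the two shape parameters: α = 0.5+32 = 32.5, β = 0.5+20 = 20.5.
Posterior mean = α/(α+β) = 32.5/53 = 0.613.

Posterior mean ≈ 0.613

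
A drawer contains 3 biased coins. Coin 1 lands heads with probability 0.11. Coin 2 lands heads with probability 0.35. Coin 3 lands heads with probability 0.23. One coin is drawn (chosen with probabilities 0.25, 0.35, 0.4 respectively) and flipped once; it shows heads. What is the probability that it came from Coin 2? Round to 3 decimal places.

Tabulate prior·likelihood by source: [1] prior 0.25, lik 0.11, product 0.02750; [2] prior 0.35, lik 0.35, product 0.1225; [3] prior 0.4, lik 0.23, product 0.09200.
Normalizing constant = 0.24200; the posterior for Coin 2 is its product over the sum, 0.1225/0.24200 = 0.506.

Posterior probability ≈ 0.506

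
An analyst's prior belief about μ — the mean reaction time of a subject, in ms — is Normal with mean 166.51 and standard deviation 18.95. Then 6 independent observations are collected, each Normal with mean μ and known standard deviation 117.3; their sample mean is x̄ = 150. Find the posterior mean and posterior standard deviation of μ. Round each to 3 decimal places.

With known σ, the Normal prior is conjugate. Weight on the data is w = (n/σ²)/(n/σ² + 1/τ₀²) = 0.00043607/(0.00043607+0.00278472) = 0.13539.
Posterior mean = w·x̄ + (1−w)·μ₀ = 0.13539·150 + 0.86461·166.51 = 164.275. Posterior variance = 1/(0.00043607+0.00278472) = 310.483, so SD = 17.621.

Posterior mean ≈ 164.275; posterior SD ≈ 17.621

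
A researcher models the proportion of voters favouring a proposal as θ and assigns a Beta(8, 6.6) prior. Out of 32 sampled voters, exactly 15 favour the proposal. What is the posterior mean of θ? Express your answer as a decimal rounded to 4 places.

Observing 15 successes and 17 failures updates Beta(8, 6.6) by adding the success and failure counts to the two shape parameters: α = 8+15 = 23, β = 6.6+17 = 23.6.
E[θ | data] = 23/(23+23.6) = 0.4936.

Posterior mean ≈ 0.4936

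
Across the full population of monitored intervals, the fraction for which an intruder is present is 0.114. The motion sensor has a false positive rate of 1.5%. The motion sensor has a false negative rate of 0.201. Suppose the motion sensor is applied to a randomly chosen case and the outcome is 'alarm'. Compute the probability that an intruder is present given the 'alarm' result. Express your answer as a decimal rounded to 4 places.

Write H for 'an intruder is present'. Prior odds H:¬H = 0.114/0.886 = 0.12867. For the 'alarm' outcome, the likelihood ratio is 0.799/0.015 = 53.267.
Posterior odds = 0.12867 × 53.267 = 6.8537, so P(H|E) = 6.8537/(1+6.8537) = 0.8727.

P(H | E) ≈ 0.8727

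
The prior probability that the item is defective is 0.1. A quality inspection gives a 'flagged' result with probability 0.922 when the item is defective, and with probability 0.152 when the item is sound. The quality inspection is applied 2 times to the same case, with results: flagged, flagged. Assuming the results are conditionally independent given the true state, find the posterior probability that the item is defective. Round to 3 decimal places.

Let H be the event that the item is defective; start with P(H) = 0.1. P('flagged'|H) = 0.922, P('flagged'|¬H) = 0.152.
Update on result 1 ('flagged'): P(H) ← 0.922·0.1000 / (0.922·0.1000 + 0.152·0.9000) = 0.092200/0.22900 = 0.4026.
Update on result 2 ('flagged'): P(H) ← 0.922·0.4026 / (0.922·0.4026 + 0.152·0.5974) = 0.37122/0.46202 = 0.8035.

Posterior P(H) ≈ 0.803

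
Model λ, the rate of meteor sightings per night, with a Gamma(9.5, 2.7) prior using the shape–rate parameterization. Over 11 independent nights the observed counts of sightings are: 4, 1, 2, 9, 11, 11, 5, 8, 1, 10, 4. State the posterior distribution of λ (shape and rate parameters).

Total count ∑xᵢ = 66 over n = 11 nights.
Gamma is conjugate to the Poisson likelihood: posterior is Gamma(shape = 9.5+66 = 75.5, rate = 2.7+11 = 13.7).

Posterior: Gamma(shape=75.5, rate=13.7)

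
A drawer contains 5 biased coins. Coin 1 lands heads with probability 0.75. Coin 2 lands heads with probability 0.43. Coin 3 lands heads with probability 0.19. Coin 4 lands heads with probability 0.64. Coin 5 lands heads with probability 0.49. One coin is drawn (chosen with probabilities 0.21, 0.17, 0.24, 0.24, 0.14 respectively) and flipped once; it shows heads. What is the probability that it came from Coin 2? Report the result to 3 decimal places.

Tabulate prior·likelihood by source: [1] prior 0.21, lik 0.75, product 0.1575; [2] prior 0.17, lik 0.43, product 0.07310; [3] prior 0.24, lik 0.19, product 0.04560; [4] prior 0.24, lik 0.64, product 0.1536; [5] prior 0.14, lik 0.49, product 0.06860.
Normalizing constant = 0.49840; the posterior for Coin 2 is its product over the sum, 0.07310/0.49840 = 0.147.

Posterior probability ≈ 0.147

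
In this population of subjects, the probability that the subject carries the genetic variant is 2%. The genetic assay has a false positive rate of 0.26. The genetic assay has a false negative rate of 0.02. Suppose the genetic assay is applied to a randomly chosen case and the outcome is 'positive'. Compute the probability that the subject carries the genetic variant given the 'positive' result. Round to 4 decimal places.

Let H be the event that the subject carries the genetic variant. P(H) = 0.02, so P(¬H) = 0.98. With E the 'positive' result, P(E|H) = 0.98 and P(E|¬H) = 0.26.
P(E) = 0.98·0.02 + 0.26·0.98 = 0.019600 + 0.25480 = 0.27440.
By Bayes' theorem, P(H|E) = 0.019600 / 0.27440 = 0.0714.

P(H | E) ≈ 0.0714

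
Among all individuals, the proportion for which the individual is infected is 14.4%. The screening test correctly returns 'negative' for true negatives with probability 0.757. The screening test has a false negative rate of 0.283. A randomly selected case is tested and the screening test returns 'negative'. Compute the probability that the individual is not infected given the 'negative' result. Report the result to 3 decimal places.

Write H for 'the individual is infected'. Prior odds H:¬H = 0.144/0.856 = 0.16822. For the 'negative' outcome, the likelihood ratio is 0.283/0.757 = 0.37384.
Posterior odds = 0.16822 × 0.37384 = 0.062890, so P(H|E) = 0.062890/(1+0.062890) = 0.059. Then P(¬H|E) = 1 − 0.059 = 0.941.

P(¬H | E) ≈ 0.941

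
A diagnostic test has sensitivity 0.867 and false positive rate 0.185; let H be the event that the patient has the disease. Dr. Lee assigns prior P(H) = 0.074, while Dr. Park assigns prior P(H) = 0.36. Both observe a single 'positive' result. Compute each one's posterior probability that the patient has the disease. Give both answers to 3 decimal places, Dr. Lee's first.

Dr. Lee: 0.272; Dr. Park: 0.725

P('+'|H) = 0.867, P('+'|¬H) = 0.185.
Dr. Lee: numerator 0.867·0.074 = 0.064158; evidence = 0.064158+0.185·0.926 = 0.23547; posterior = 0.272.
Dr. Park: numerator 0.867·0.36 = 0.31212; evidence = 0.31212+0.185·0.64 = 0.43052; posterior = 0.725.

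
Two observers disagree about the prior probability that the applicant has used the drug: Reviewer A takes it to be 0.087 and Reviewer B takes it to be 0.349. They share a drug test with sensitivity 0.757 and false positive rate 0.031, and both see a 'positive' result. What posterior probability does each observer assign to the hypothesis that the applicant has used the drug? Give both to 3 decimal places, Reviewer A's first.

The likelihood ratio for a 'positive' result is 0.757/0.031 = 24.419.
Reviewer A: prior odds 0.087/0.913 = 0.095290; posterior odds 2.3269; posterior probability 0.699.
Reviewer B: prior odds 0.349/0.651 = 0.53610; posterior odds 13.091; posterior probability 0.929.

Reviewer A: 0.699; Reviewer B: 0.929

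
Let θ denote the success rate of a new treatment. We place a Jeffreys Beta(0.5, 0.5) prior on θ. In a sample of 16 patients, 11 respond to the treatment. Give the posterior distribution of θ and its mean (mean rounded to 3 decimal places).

Observing 11 successes and 5 failures updates Beta(0.5, 0.5) by adding the success and failure counts to the two shape parameters: α = 0.5+11 = 11.5, β = 0.5+5 = 5.5.
Posterior mean = α/(α+β) = 11.5/17 = 0.676.

Posterior: Beta(11.5, 5.5); mean ≈ 0.676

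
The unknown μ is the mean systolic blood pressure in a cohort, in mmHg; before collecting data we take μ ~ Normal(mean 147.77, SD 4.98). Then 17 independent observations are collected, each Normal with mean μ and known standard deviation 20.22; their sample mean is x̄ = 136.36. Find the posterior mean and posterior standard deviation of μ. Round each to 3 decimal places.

Posterior mean ≈ 141.977; posterior SD ≈ 3.494

With known σ, the Normal prior is conjugate. Weight on the data is w = (n/σ²)/(n/σ² + 1/τ₀²) = 0.0415802/(0.0415802+0.0403219) = 0.50768.
Posterior mean = w·x̄ + (1−w)·μ₀ = 0.50768·136.36 + 0.49232·147.77 = 141.977. Posterior variance = 1/(0.0415802+0.0403219) = 12.2097, so SD = 3.494.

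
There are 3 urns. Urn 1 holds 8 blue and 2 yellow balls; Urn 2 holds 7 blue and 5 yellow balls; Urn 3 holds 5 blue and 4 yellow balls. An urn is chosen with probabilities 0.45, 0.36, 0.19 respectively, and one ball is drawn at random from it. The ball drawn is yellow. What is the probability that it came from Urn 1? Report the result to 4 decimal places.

P(yellow|Urn 1) = 0.2; P(yellow|Urn 2) = 0.4167; P(yellow|Urn 3) = 0.4444.
Prior × likelihood for each source: 0.45·0.2=0.09000, 0.36·0.4167=0.1500, 0.19·0.4444=0.08444. Summing gives P(yellow) = 0.32444.
P(Urn 1 | yellow) = 0.09000 / 0.32444 = 0.2774.

Posterior probability ≈ 0.2774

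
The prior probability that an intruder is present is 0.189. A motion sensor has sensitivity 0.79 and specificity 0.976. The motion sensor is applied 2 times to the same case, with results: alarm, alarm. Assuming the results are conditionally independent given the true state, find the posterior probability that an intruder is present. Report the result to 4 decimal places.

With H the event that an intruder is present, the joint likelihood of the observed sequence is P(data|H) = 0.79·0.79 = 0.62410 and P(data|¬H) = 0.024·0.024 = 0.00057600.
Bayes: P(H|data) = 0.189·0.62410 / (0.189·0.62410 + 0.811·0.00057600) = 0.11795/0.11842 = 0.9961.

Posterior P(H) ≈ 0.9961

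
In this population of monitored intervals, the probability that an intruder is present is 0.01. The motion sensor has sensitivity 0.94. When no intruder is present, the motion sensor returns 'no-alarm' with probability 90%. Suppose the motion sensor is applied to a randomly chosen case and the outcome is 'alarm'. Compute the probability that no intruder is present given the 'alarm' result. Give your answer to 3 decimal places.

Let H be the event that an intruder is present. P(H) = 0.01, so P(¬H) = 0.99. With E the 'alarm' result, P(E|H) = 0.94 and P(E|¬H) = 0.1.
P(E) = 0.94·0.01 + 0.1·0.99 = 0.0094000 + 0.099000 = 0.10840.
By Bayes' theorem, P(H|E) = 0.0094000 / 0.10840 = 0.087. Hence P(¬H|E) = 1 − 0.087 = 0.913.

P(¬H | E) ≈ 0.913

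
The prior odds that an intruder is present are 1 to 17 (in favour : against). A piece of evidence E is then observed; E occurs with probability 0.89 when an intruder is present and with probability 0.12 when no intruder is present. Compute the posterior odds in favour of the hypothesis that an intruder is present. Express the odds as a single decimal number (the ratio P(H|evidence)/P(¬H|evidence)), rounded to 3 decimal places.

Prior odds = 1/17 = 0.058824. In log-odds, ln(0.058824) = -2.8332.
Add log likelihood ratio: ln(7.4167) = 2.0037.
Posterior log-odds = -0.82948, so posterior odds = exp(-0.82948) = 0.43627.

Posterior odds ≈ 0.436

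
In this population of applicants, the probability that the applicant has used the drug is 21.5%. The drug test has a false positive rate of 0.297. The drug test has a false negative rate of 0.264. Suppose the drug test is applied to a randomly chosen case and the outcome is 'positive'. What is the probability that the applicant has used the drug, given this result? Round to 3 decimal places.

Write H for 'the applicant has used the drug'. Prior odds H:¬H = 0.215/0.785 = 0.27389. For the 'positive' outcome, the likelihood ratio is 0.736/0.297 = 2.4781.
Posterior odds = 0.27389 × 2.4781 = 0.67872, so P(H|E) = 0.67872/(1+0.67872) = 0.404.

P(H | E) ≈ 0.404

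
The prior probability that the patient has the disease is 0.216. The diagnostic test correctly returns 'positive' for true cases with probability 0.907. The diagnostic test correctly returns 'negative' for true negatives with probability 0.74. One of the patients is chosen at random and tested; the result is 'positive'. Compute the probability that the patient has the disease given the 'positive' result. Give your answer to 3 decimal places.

Let H be the event that the patient has the disease. P(H) = 0.216, so P(¬H) = 0.784. With E the 'positive' result, P(E|H) = 0.907 and P(E|¬H) = 0.26.
P(E) = 0.907·0.216 + 0.26·0.784 = 0.19591 + 0.20384 = 0.39975.
By Bayes' theorem, P(H|E) = 0.19591 / 0.39975 = 0.490.

P(H | E) ≈ 0.490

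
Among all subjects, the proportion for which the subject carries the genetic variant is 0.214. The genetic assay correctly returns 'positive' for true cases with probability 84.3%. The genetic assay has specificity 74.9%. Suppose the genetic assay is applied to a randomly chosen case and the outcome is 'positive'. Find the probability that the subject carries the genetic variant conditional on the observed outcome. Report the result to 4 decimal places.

Let H be the event that the subject carries the genetic variant. P(H) = 0.214, so P(¬H) = 0.786. With E the 'positive' result, P(E|H) = 0.843 and P(E|¬H) = 0.251.
P(E) = 0.843·0.214 + 0.251·0.786 = 0.18040 + 0.19729 = 0.37769.
By Bayes' theorem, P(H|E) = 0.18040 / 0.37769 = 0.4776.

P(H | E) ≈ 0.4776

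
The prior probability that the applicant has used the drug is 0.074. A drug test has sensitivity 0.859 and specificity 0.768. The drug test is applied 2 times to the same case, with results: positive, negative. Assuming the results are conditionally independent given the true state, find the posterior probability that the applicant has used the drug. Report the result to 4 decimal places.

Let H be the event that the applicant has used the drug; start with P(H) = 0.074. P('positive'|H) = 0.859, P('positive'|¬H) = 0.232.
Update on result 1 ('positive'): P(H) ← 0.859·0.0740 / (0.859·0.0740 + 0.232·0.9260) = 0.063566/0.27840 = 0.2283.
Update on result 2 ('negative'): P(H) ← 0.141·0.2283 / (0.141·0.2283 + 0.768·0.7717) = 0.032194/0.62484 = 0.0515.

Posterior P(H) ≈ 0.0515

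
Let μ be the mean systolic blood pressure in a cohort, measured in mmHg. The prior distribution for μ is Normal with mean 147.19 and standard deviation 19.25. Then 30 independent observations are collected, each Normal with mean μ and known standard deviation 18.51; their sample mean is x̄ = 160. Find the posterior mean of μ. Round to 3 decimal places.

Prior precision 1/τ₀² = 1/19.25² = 0.00269860; data precision n/σ² = 30/18.51² = 0.0875605.
Posterior precision = 0.00269860 + 0.0875605 = 0.0902591.
Posterior mean = (0.00269860·147.19 + 0.0875605·160) / 0.0902591 = 159.617.

Posterior mean ≈ 159.617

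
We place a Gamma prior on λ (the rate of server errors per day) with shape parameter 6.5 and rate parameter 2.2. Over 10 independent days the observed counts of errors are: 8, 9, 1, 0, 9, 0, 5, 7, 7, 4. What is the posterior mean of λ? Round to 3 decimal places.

The Poisson likelihood adds the total count to the shape and the number of exposure periods to the rate. Here ∑xᵢ = 50 and n = 10, so shape 6.5→56.5 and rate 2.2→12.2.
E[λ | data] = 56.5/12.2 = 4.631.

Posterior mean ≈ 4.631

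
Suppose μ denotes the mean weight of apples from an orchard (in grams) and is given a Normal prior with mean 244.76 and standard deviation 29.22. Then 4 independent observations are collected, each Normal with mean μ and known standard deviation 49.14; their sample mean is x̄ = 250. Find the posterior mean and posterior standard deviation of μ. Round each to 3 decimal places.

Posterior mean ≈ 247.830; posterior SD ≈ 18.805

With known σ, the Normal prior is conjugate. Weight on the data is w = (n/σ²)/(n/σ² + 1/τ₀²) = 0.00165649/(0.00165649+0.00117122) = 0.58581.
Posterior mean = w·x̄ + (1−w)·μ₀ = 0.58581·250 + 0.41419·244.76 = 247.830. Posterior variance = 1/(0.00165649+0.00117122) = 353.642, so SD = 18.805.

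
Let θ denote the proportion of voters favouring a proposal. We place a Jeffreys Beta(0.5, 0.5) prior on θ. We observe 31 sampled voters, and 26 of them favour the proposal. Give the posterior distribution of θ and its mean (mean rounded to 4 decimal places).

The binomial likelihood is conjugate to the Beta prior: with 26 successes and 5 failures, the posterior is Beta(0.5+26, 0.5+5) = Beta(26.5, 5.5).
Posterior mean = α/(α+β) = 26.5/32 = 0.8281.

Posterior: Beta(26.5, 5.5); mean ≈ 0.8281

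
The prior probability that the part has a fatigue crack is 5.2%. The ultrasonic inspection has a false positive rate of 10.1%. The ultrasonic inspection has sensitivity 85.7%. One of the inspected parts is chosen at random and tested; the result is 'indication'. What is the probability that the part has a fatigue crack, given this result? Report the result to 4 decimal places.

Let H be the event that the part has a fatigue crack. P(H) = 0.052, so P(¬H) = 0.948. With E the 'indication' result, P(E|H) = 0.857 and P(E|¬H) = 0.101.
P(E) = 0.857·0.052 + 0.101·0.948 = 0.044564 + 0.095748 = 0.14031.
By Bayes' theorem, P(H|E) = 0.044564 / 0.14031 = 0.3176.

P(H | E) ≈ 0.3176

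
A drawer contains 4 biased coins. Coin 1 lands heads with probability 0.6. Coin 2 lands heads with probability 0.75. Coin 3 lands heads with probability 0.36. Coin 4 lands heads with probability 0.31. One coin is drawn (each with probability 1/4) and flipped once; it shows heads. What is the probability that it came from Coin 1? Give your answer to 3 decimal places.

Posterior probability ≈ 0.297

P(heads|C1) = 0.6; P(heads|C2) = 0.75; P(heads|C3) = 0.36; P(heads|C4) = 0.31.
Prior × likelihood for each source: 0.25·0.6=0.1500, 0.25·0.75=0.1875, 0.25·0.36=0.09000, 0.25·0.31=0.07750. Summing gives P(heads) = 0.50500.
P(Coin 1 | heads) = 0.1500 / 0.50500 = 0.297.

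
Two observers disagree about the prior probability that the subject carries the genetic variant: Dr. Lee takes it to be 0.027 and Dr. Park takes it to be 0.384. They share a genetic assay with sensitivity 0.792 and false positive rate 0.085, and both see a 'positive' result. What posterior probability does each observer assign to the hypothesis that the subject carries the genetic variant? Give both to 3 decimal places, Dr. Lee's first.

The likelihood ratio for a 'positive' result is 0.792/0.085 = 9.3176.
Dr. Lee: prior odds 0.027/0.973 = 0.027749; posterior odds 0.25856; posterior probability 0.205.
Dr. Park: prior odds 0.384/0.616 = 0.62338; posterior odds 5.8084; posterior probability 0.853.

Dr. Lee: 0.205; Dr. Park: 0.853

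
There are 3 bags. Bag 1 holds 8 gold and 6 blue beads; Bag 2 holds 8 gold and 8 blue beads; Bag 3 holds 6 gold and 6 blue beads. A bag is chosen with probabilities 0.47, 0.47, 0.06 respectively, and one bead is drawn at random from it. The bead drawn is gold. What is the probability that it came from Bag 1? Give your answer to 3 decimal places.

Posterior probability ≈ 0.503

P(gold|Bag 1) = 0.5714; P(gold|Bag 2) = 0.5; P(gold|Bag 3) = 0.5.
Prior × likelihood for each source: 0.47·0.5714=0.2686, 0.47·0.5=0.2350, 0.06·0.5=0.03000. Summing gives P(gold) = 0.53357.
P(Bag 1 | gold) = 0.2686 / 0.53357 = 0.503.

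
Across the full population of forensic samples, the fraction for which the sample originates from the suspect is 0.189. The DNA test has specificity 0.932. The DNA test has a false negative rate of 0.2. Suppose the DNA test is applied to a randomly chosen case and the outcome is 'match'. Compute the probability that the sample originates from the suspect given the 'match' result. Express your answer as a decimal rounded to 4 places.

Write H for 'the sample originates from the suspect'. Prior odds H:¬H = 0.189/0.811 = 0.23305. For the 'match' outcome, the likelihood ratio is 0.8/0.068 = 11.765.
Posterior odds = 0.23305 × 11.765 = 2.7417, so P(H|E) = 2.7417/(1+2.7417) = 0.7327.

P(H | E) ≈ 0.7327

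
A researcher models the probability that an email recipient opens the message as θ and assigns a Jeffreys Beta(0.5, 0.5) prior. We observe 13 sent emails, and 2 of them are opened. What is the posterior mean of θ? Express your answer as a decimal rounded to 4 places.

The binomial likelihood is conjugate to the Beta prior: with 2 successes and 11 failures, the posterior is Beta(0.5+2, 0.5+11) = Beta(2.5, 11.5).
Posterior mean = α/(α+β) = 2.5/14 = 0.1786.

Posterior mean ≈ 0.1786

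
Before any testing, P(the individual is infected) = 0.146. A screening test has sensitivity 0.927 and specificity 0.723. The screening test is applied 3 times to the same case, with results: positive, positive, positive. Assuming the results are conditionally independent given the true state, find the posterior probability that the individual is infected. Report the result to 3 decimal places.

Let H be the event that the individual is infected; start with P(H) = 0.146. P('positive'|H) = 0.927, P('positive'|¬H) = 0.277.
Update on result 1 ('positive'): P(H) ← 0.927·0.1460 / (0.927·0.1460 + 0.277·0.8540) = 0.13534/0.37190 = 0.3639.
Update on result 2 ('positive'): P(H) ← 0.927·0.3639 / (0.927·0.3639 + 0.277·0.6361) = 0.33735/0.51355 = 0.6569.
Update on result 3 ('positive'): P(H) ← 0.927·0.6569 / (0.927·0.6569 + 0.277·0.3431) = 0.60895/0.70399 = 0.8650.

Posterior P(H) ≈ 0.865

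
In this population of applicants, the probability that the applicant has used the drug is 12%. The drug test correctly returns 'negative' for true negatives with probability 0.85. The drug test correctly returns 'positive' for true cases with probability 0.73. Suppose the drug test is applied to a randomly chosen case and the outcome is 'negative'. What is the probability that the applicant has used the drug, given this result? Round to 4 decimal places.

Write H for 'the applicant has used the drug'. Prior odds H:¬H = 0.12/0.88 = 0.13636. For the 'negative' outcome, the likelihood ratio is 0.27/0.85 = 0.31765.
Posterior odds = 0.13636 × 0.31765 = 0.043316, so P(H|E) = 0.043316/(1+0.043316) = 0.0415.

P(H | E) ≈ 0.0415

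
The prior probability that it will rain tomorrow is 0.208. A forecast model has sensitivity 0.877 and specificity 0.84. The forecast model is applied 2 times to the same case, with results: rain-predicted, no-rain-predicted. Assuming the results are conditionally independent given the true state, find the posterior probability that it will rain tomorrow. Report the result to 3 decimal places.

Posterior P(H) ≈ 0.174

With H the event that it will rain tomorrow, the joint likelihood of the observed sequence is P(data|H) = 0.877·0.123 = 0.10787 and P(data|¬H) = 0.16·0.84 = 0.13440.
Bayes: P(H|data) = 0.208·0.10787 / (0.208·0.10787 + 0.792·0.13440) = 0.022437/0.12888 = 0.1741.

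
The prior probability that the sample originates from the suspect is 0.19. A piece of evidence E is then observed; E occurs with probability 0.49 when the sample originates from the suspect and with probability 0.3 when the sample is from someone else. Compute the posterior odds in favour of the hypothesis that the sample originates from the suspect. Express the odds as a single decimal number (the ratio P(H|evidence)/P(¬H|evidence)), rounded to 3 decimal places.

Posterior odds ≈ 0.383

Prior odds = 0.19/(1−0.19) = 0.23457. In log-odds, ln(0.23457) = -1.4500.
Add log likelihood ratio: ln(1.6333) = 0.49062.
Posterior log-odds = -0.95939, so posterior odds = exp(-0.95939) = 0.38313.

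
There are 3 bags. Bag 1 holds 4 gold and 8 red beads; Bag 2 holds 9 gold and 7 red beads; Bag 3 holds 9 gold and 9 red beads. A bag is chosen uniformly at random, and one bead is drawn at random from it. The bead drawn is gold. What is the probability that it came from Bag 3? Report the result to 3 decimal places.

P(gold|Bag 1) = 0.3333; P(gold|Bag 2) = 0.5625; P(gold|Bag 3) = 0.5.
Prior × likelihood for each source: 0.333333·0.3333=0.1111, 0.333333·0.5625=0.1875, 0.333333·0.5=0.1667. Summing gives P(gold) = 0.46528.
P(Bag 3 | gold) = 0.1667 / 0.46528 = 0.358.

Posterior probability ≈ 0.358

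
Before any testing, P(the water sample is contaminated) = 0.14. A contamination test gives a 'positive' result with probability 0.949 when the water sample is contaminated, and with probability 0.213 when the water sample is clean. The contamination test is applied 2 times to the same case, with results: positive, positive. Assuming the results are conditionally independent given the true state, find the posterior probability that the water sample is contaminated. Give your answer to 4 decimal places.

Posterior P(H) ≈ 0.7637

With H the event that the water sample is contaminated, the joint likelihood of the observed sequence is P(data|H) = 0.949·0.949 = 0.90060 and P(data|¬H) = 0.213·0.213 = 0.045369.
Bayes: P(H|data) = 0.14·0.90060 / (0.14·0.90060 + 0.86·0.045369) = 0.12608/0.16510 = 0.7637.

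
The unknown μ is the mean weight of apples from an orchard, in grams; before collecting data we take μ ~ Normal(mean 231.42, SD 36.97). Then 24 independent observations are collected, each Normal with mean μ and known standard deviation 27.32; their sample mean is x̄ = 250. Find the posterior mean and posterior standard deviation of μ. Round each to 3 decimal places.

Posterior mean ≈ 249.587; posterior SD ≈ 5.514

With known σ, the Normal prior is conjugate. Weight on the data is w = (n/σ²)/(n/σ² + 1/τ₀²) = 0.0321551/(0.0321551+0.00073165) = 0.97775.
Posterior mean = w·x̄ + (1−w)·μ₀ = 0.97775·250 + 0.022247·231.42 = 249.587. Posterior variance = 1/(0.0321551+0.00073165) = 30.4074, so SD = 5.514.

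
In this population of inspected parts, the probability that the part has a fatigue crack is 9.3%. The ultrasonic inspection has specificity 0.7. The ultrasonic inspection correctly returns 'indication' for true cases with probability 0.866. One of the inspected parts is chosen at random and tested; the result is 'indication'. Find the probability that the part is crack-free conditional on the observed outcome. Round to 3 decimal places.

Let H be the event that the part has a fatigue crack. P(H) = 0.093, so P(¬H) = 0.907. With E the 'indication' result, P(E|H) = 0.866 and P(E|¬H) = 0.3.
P(E) = 0.866·0.093 + 0.3·0.907 = 0.080538 + 0.27210 = 0.35264.
By Bayes' theorem, P(H|E) = 0.080538 / 0.35264 = 0.228. Hence P(¬H|E) = 1 − 0.228 = 0.772.

P(¬H | E) ≈ 0.772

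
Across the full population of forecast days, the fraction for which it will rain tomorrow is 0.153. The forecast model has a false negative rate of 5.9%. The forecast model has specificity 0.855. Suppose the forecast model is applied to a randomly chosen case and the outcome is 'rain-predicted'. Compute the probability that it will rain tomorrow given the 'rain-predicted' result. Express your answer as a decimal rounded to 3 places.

Let H be the event that it will rain tomorrow. P(H) = 0.153, so P(¬H) = 0.847. With E the 'rain-predicted' result, P(E|H) = 0.941 and P(E|¬H) = 0.145.
P(E) = 0.941·0.153 + 0.145·0.847 = 0.14397 + 0.12281 = 0.26679.
By Bayes' theorem, P(H|E) = 0.14397 / 0.26679 = 0.540.

P(H | E) ≈ 0.540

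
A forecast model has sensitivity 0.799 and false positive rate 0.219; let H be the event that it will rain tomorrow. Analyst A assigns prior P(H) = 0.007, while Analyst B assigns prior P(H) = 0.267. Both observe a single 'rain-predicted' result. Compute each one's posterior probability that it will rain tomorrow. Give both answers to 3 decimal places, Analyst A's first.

Analyst A: 0.025; Analyst B: 0.571

P('+'|H) = 0.799, P('+'|¬H) = 0.219.
Analyst A: numerator 0.799·0.007 = 0.0055930; evidence = 0.0055930+0.219·0.993 = 0.22306; posterior = 0.025.
Analyst B: numerator 0.799·0.267 = 0.21333; evidence = 0.21333+0.219·0.733 = 0.37386; posterior = 0.571.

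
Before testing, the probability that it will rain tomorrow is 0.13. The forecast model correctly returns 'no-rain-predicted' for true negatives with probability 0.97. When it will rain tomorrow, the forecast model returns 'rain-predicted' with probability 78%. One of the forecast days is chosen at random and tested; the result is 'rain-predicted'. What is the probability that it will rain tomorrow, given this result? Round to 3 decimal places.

P(H | E) ≈ 0.795

Let H be the event that it will rain tomorrow. P(H) = 0.13, so P(¬H) = 0.87. With E the 'rain-predicted' result, P(E|H) = 0.78 and P(E|¬H) = 0.03.
P(E) = 0.78·0.13 + 0.03·0.87 = 0.10140 + 0.026100 = 0.12750.
By Bayes' theorem, P(H|E) = 0.10140 / 0.12750 = 0.795.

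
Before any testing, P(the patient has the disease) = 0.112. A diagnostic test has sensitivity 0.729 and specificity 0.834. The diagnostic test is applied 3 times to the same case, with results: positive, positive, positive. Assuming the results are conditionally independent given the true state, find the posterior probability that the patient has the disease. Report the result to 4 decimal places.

Let H be the event that the patient has the disease; start with P(H) = 0.112. P('positive'|H) = 0.729, P('positive'|¬H) = 0.166.
Update on result 1 ('positive'): P(H) ← 0.729·0.1120 / (0.729·0.1120 + 0.166·0.8880) = 0.081648/0.22906 = 0.3565.
Update on result 2 ('positive'): P(H) ← 0.729·0.3565 / (0.729·0.3565 + 0.166·0.6435) = 0.25986/0.36668 = 0.7087.
Update on result 3 ('positive'): P(H) ← 0.729·0.7087 / (0.729·0.7087 + 0.166·0.2913) = 0.51662/0.56498 = 0.9144.

Posterior P(H) ≈ 0.9144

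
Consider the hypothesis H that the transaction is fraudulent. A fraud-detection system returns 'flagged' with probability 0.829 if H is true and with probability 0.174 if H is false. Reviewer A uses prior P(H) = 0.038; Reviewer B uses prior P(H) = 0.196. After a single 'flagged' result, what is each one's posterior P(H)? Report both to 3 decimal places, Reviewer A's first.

Reviewer A: 0.158; Reviewer B: 0.537

The likelihood ratio for a 'flagged' result is 0.829/0.174 = 4.7644.
Reviewer A: prior odds 0.038/0.962 = 0.039501; posterior odds 0.18820; posterior probability 0.158.
Reviewer B: prior odds 0.196/0.804 = 0.24378; posterior odds 1.1615; posterior probability 0.537.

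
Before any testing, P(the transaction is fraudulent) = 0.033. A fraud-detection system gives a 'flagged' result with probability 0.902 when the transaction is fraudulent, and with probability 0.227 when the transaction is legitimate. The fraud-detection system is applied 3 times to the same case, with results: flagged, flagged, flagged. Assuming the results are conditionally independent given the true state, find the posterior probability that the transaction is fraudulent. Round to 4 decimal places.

With H the event that the transaction is fraudulent, the joint likelihood of the observed sequence is P(data|H) = 0.902·0.902·0.902 = 0.73387 and P(data|¬H) = 0.227·0.227·0.227 = 0.011697.
Bayes: P(H|data) = 0.033·0.73387 / (0.033·0.73387 + 0.967·0.011697) = 0.024218/0.035529 = 0.6816.

Posterior P(H) ≈ 0.6816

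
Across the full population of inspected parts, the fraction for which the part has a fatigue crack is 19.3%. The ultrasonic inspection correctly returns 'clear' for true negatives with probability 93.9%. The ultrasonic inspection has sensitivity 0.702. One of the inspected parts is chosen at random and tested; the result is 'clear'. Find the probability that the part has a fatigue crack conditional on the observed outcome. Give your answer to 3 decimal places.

Write H for 'the part has a fatigue crack'. Prior odds H:¬H = 0.193/0.807 = 0.23916. For the 'clear' outcome, the likelihood ratio is 0.298/0.939 = 0.31736.
Posterior odds = 0.23916 × 0.31736 = 0.075899, so P(H|E) = 0.075899/(1+0.075899) = 0.071.

P(H | E) ≈ 0.071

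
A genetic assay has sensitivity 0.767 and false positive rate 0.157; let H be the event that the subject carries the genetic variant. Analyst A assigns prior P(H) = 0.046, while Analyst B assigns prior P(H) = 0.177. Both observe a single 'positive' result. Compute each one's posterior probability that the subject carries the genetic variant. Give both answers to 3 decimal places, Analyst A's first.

Analyst A: 0.191; Analyst B: 0.512

The likelihood ratio for a 'positive' result is 0.767/0.157 = 4.8854.
Analyst A: prior odds 0.046/0.954 = 0.048218; posterior odds 0.23556; posterior probability 0.191.
Analyst B: prior odds 0.177/0.823 = 0.21507; posterior odds 1.0507; posterior probability 0.512.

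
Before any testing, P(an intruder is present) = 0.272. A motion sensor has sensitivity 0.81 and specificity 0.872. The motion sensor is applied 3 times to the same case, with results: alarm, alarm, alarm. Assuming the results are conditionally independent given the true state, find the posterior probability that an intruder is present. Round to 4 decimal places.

Let H be the event that an intruder is present; start with P(H) = 0.272. P('alarm'|H) = 0.81, P('alarm'|¬H) = 0.128.
Update on result 1 ('alarm'): P(H) ← 0.81·0.2720 / (0.81·0.2720 + 0.128·0.7280) = 0.22032/0.31350 = 0.7028.
Update on result 2 ('alarm'): P(H) ← 0.81·0.7028 / (0.81·0.7028 + 0.128·0.2972) = 0.56924/0.60729 = 0.9374.
Update on result 3 ('alarm'): P(H) ← 0.81·0.9374 / (0.81·0.9374 + 0.128·0.0626) = 0.75925/0.76727 = 0.9895.

Posterior P(H) ≈ 0.9895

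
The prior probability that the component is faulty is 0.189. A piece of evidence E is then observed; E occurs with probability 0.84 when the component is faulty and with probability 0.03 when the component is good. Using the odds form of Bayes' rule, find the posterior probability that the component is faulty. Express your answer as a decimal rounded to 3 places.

Prior odds = 0.189/(1−0.189) = 0.23305.
Likelihood ratio for E = 0.84/0.03 = 28.000.
Posterior odds = prior odds × LR = 6.5253.
Posterior probability = odds/(1+odds) = 6.5253/7.5253 = 0.867.

Posterior probability ≈ 0.867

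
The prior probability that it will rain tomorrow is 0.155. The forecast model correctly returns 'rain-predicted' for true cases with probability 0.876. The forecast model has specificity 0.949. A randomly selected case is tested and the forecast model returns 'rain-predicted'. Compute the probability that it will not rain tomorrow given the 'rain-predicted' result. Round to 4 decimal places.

P(¬H | E) ≈ 0.2409

Write H for 'it will rain tomorrow'. Prior odds H:¬H = 0.155/0.845 = 0.18343. For the 'rain-predicted' outcome, the likelihood ratio is 0.876/0.051 = 17.176.
Posterior odds = 0.18343 × 17.176 = 3.1507, so P(H|E) = 3.1507/(1+3.1507) = 0.7591. Then P(¬H|E) = 1 − 0.7591 = 0.2409.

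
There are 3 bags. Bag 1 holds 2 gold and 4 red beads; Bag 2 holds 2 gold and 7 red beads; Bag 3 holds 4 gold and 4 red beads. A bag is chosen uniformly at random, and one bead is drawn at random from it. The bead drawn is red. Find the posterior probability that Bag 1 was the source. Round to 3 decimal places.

P(red|Bag 1) = 0.6667; P(red|Bag 2) = 0.7778; P(red|Bag 3) = 0.5.
Prior × likelihood for each source: 0.333333·0.6667=0.2222, 0.333333·0.7778=0.2593, 0.333333·0.5=0.1667. Summing gives P(red) = 0.64815.
P(Bag 1 | red) = 0.2222 / 0.64815 = 0.343.

Posterior probability ≈ 0.343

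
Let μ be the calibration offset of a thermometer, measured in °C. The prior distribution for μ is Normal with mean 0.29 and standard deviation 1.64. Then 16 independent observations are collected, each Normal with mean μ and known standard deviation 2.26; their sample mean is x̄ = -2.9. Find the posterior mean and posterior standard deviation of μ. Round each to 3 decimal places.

Prior precision 1/τ₀² = 1/1.64² = 0.371802; data precision n/σ² = 16/2.26² = 3.13259.
Posterior precision = 0.371802 + 3.13259 = 3.50439, giving posterior SD = 1/√3.50439 = 0.534.
Posterior mean = (0.371802·0.29 + 3.13259·-2.9) / 3.50439 = -2.562.

Posterior mean ≈ -2.562; posterior SD ≈ 0.534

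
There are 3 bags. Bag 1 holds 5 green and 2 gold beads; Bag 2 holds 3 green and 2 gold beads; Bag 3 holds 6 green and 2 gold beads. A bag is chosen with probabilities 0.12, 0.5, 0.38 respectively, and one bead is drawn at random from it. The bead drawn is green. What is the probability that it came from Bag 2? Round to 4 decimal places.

P(green|Bag 1) = 0.7143; P(green|Bag 2) = 0.6; P(green|Bag 3) = 0.75.
Prior × likelihood for each source: 0.12·0.7143=0.08571, 0.5·0.6=0.3000, 0.38·0.75=0.2850. Summing gives P(green) = 0.67071.
P(Bag 2 | green) = 0.3000 / 0.67071 = 0.4473.

Posterior probability ≈ 0.4473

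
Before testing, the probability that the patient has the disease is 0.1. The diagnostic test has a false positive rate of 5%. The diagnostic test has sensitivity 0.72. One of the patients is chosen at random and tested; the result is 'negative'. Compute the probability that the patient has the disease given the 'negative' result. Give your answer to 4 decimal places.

P(H | E) ≈ 0.0317

Let H be the event that the patient has the disease. P(H) = 0.1, so P(¬H) = 0.9. With E the 'negative' result, P(E|H) = 0.28 and P(E|¬H) = 0.95.
P(E) = 0.28·0.1 + 0.95·0.9 = 0.028000 + 0.85500 = 0.88300.
By Bayes' theorem, P(H|E) = 0.028000 / 0.88300 = 0.0317.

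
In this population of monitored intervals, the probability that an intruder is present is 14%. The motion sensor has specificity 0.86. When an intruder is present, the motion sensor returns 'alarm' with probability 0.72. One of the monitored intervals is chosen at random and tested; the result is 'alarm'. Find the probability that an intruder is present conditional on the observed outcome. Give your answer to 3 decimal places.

Write H for 'an intruder is present'. Prior odds H:¬H = 0.14/0.86 = 0.16279. For the 'alarm' outcome, the likelihood ratio is 0.72/0.14 = 5.1429.
Posterior odds = 0.16279 × 5.1429 = 0.83721, so P(H|E) = 0.83721/(1+0.83721) = 0.456.

P(H | E) ≈ 0.456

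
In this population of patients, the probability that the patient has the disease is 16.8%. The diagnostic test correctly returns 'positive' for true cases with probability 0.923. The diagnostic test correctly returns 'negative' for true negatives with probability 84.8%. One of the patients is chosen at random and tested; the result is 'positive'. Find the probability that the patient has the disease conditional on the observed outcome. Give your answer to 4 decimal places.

Write H for 'the patient has the disease'. Prior odds H:¬H = 0.168/0.832 = 0.20192. For the 'positive' outcome, the likelihood ratio is 0.923/0.152 = 6.0724.
Posterior odds = 0.20192 × 6.0724 = 1.2262, so P(H|E) = 1.2262/(1+1.2262) = 0.5508.

P(H | E) ≈ 0.5508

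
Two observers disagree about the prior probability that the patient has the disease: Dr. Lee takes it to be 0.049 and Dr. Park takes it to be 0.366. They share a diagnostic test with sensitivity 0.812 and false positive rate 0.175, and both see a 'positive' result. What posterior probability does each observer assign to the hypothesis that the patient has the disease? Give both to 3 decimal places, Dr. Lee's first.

Dr. Lee: 0.193; Dr. Park: 0.728

P('+'|H) = 0.812, P('+'|¬H) = 0.175.
Dr. Lee: numerator 0.812·0.049 = 0.039788; evidence = 0.039788+0.175·0.951 = 0.20621; posterior = 0.193.
Dr. Park: numerator 0.812·0.366 = 0.29719; evidence = 0.29719+0.175·0.634 = 0.40814; posterior = 0.728.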